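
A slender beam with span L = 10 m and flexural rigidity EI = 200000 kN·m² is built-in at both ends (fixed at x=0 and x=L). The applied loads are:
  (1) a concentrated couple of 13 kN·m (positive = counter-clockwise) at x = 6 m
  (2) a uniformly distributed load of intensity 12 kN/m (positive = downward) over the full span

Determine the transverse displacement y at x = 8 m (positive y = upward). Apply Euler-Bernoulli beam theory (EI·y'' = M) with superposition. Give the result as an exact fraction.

y(8) = -7961/12500000 m

Load 1 — applied couple M₀=13 kN·m at a=6 m (b=L-a=4):
  y_1 = (R_Ax³/6 - M_Ax²/2 - M₀(x-a)²/2)/EI  [x>a] with R_A=234/125, M_A=104/25 = ((234/125)·8³/6 - (104/25)·8²/2 - 13·(8-6)²/2)/200000 = 39/12500000 m
Load 2 — uniform load w=12 kN/m over full span:
  y_2 = -wx²(L-x)²/(24EI) = -12·8²·(10-8)²/(24·200000) = -2/3125 m
Superposition: y = Σ y_i = -7961/12500000 m ≈ -0.000637 m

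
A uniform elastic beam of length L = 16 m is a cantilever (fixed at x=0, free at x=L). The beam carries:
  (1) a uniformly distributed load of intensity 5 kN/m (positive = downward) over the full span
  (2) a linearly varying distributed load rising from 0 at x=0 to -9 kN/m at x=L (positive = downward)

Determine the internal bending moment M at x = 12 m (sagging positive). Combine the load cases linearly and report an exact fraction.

Load 1 — uniform load w=5 kN/m over full span:
  M_1 = -w(L-x)²/2 = -5·(16-12)²/2 = -40 kN·m
Load 2 — triangular load w₀=-9 kN/m (0→w₀ over full span):
  M_2 = w₀Lx/2 - w₀L²/3 - w₀x³/(6L) = (-9)·16·12/2 - (-9)·16²/3 - (-9)·12³/(6·16) = 66 kN·m
Superposition: M = Σ M_i = 26 kN·m ≈ 26.000000 kN·m

M(12) = 26 kN·m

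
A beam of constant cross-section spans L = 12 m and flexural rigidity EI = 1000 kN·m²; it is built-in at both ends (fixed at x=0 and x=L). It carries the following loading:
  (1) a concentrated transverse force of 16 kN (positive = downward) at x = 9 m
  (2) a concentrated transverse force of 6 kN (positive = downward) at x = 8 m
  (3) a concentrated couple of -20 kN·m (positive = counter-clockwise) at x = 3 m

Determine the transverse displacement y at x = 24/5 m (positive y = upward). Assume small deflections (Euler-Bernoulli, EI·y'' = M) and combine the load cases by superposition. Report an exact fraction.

y(24/5) = -8483/62500 m

Load 1 — point force P=16 kN at a=9 m (b=L-a=3):
  y_1 = -Pb²x²(3aL-(3a+b)x)/(6L³EI)  [x≤a] = -16·3²·(24/5)²·(3·9·12-(3·9+3)·(24/5))/(6·12³·1000) = -36/625 m
Load 2 — point force P=6 kN at a=8 m (b=L-a=4):
  y_2 = -Pb²x²(3aL-(3a+b)x)/(6L³EI)  [x≤a] = -6·4²·(24/5)²·(3·8·12-(3·8+4)·(24/5))/(6·12³·1000) = -512/15625 m
Load 3 — applied couple M₀=-20 kN·m at a=3 m (b=L-a=9):
  y_3 = (R_Ax³/6 - M_Ax²/2 - M₀(x-a)²/2)/EI  [x>a] with R_A=-15/8, M_A=15/4 = ((-15/8)·(24/5)³/6 - (15/4)·(24/5)²/2 - (-20)·((24/5)-3)²/2)/1000 = -567/12500 m
Superposition: y = Σ y_i = -8483/62500 m ≈ -0.135728 m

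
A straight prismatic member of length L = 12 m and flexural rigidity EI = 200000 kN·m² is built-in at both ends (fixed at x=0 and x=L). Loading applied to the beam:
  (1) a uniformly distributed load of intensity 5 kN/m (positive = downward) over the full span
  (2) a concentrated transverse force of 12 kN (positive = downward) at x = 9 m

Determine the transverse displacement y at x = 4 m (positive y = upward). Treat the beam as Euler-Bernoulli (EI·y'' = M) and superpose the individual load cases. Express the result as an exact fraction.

Load 1 — uniform load w=5 kN/m over full span:
  y_1 = -wx²(L-x)²/(24EI) = -5·4²·(12-4)²/(24·200000) = -2/1875 m
Load 2 — point force P=12 kN at a=9 m (b=L-a=3):
  y_2 = -Pb²x²(3aL-(3a+b)x)/(6L³EI)  [x≤a] = -12·3²·4²·(3·9·12-(3·9+3)·4)/(6·12³·200000) = -17/100000 m
Superposition: y = Σ y_i = -371/300000 m ≈ -0.001237 m

y(4) = -371/300000 m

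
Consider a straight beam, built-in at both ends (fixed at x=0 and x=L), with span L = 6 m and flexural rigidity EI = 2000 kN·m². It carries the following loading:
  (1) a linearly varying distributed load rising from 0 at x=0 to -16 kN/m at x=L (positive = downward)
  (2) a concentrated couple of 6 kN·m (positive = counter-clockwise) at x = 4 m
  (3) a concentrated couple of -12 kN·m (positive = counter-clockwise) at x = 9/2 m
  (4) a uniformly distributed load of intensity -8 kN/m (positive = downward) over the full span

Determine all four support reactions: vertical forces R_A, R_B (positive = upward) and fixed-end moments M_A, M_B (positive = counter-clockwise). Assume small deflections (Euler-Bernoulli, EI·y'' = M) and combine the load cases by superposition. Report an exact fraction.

R_A = -2359/60 kN, M_A = -899/20 kN·m, R_B = -3401/60 kN, M_B = 1101/20 kN·m

Load 1 — triangular load w₀=-16 kN/m (0→w₀ over full span):
  R_A = 3w₀L/20 = 3·(-16)·6/20 = -72/5 kN
  M_A = w₀L²/30 = (-16)·6²/30 = -96/5 kN·m
  R_B = 7w₀L/20 = 7·(-16)·6/20 = -168/5 kN
  M_B = -w₀L²/20 = -(-16)·6²/20 = 144/5 kN·m
Load 2 — applied couple M₀=6 kN·m at a=4 m (b=L-a=2):
  R_A = 6M₀ab/L³ = 6·6·4·2/6³ = 4/3 kN
  M_A = M₀b(2a-b)/L² = 6·2·(2·4-2)/6² = 2 kN·m
  R_B = -6M₀ab/L³ = -6·6·4·2/6³ = -4/3 kN
  M_B = M₀a(2b-a)/L² = 6·4·(2·2-4)/6² = 0 kN·m
Load 3 — applied couple M₀=-12 kN·m at a=9/2 m (b=L-a=3/2):
  R_A = 6M₀ab/L³ = 6·(-12)·(9/2)·(3/2)/6³ = -9/4 kN
  M_A = M₀b(2a-b)/L² = (-12)·(3/2)·(2·(9/2)-(3/2))/6² = -15/4 kN·m
  R_B = -6M₀ab/L³ = -6·(-12)·(9/2)·(3/2)/6³ = 9/4 kN
  M_B = M₀a(2b-a)/L² = (-12)·(9/2)·(2·(3/2)-(9/2))/6² = 9/4 kN·m
Load 4 — uniform load w=-8 kN/m over full span:
  R_A = wL/2 = (-8)·6/2 = -24 kN
  M_A = wL²/12 = (-8)·6²/12 = -24 kN·m
  R_B = wL/2 = (-8)·6/2 = -24 kN
  M_B = -wL²/12 = -(-8)·6²/12 = 24 kN·m
Superposition: R_A = -2359/60 kN, M_A = -899/20 kN·m, R_B = -3401/60 kN, M_B = 1101/20 kN·m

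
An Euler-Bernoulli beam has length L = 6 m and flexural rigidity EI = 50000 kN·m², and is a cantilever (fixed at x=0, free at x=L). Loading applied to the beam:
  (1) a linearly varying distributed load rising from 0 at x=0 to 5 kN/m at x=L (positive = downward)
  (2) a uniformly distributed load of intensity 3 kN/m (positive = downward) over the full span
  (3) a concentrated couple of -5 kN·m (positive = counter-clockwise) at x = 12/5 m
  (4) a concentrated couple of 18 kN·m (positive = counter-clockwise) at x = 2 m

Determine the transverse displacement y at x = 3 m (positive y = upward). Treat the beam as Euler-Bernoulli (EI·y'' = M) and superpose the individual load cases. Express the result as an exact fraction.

y(3) = -26073/4000000 m

Load 1 — triangular load w₀=5 kN/m (0→w₀ over full span):
  y_1 = (w₀Lx³/12-w₀L²x²/6-w₀x⁵/(120L))/EI = (5·6·3³/12-5·6²·3²/6-5·3⁵/(120·6))/50000 = -3267/800000 m
Load 2 — uniform load w=3 kN/m over full span:
  y_2 = -wx²(x²-4Lx+6L²)/(24EI) = -3·3²·(3²-4·6·3+6·6²)/(24·50000) = -1377/400000 m
Load 3 — applied couple M₀=-5 kN·m at a=12/5 m (b=L-a=18/5):
  y_3 = M₀a(2x-a)/(2EI)  [x>a] = (-5)·(12/5)·(2·3-(12/5))/(2·50000) = -27/62500 m
Load 4 — applied couple M₀=18 kN·m at a=2 m (b=L-a=4):
  y_4 = M₀a(2x-a)/(2EI)  [x>a] = 18·2·(2·3-2)/(2·50000) = 9/6250 m
Superposition: y = Σ y_i = -26073/4000000 m ≈ -0.006518 m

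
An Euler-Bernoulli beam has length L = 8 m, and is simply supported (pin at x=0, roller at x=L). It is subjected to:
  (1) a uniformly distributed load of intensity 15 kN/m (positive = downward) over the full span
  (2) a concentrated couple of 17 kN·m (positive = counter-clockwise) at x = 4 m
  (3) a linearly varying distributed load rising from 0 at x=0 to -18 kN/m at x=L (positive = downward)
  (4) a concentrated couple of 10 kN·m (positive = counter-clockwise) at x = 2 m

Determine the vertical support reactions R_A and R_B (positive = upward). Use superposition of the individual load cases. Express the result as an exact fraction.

Load 1 — uniform load w=15 kN/m over full span:
  R_A = wL/2 = 15·8/2 = 60 kN
  R_B = wL/2 = 15·8/2 = 60 kN
Load 2 — applied couple M₀=17 kN·m at a=4 m (b=L-a=4):
  R_A = M₀/L = 17/8 kN
  R_B = -M₀/L = -17/8 kN
Load 3 — triangular load w₀=-18 kN/m (0→w₀ over full span):
  R_A = w₀L/6 = (-18)·8/6 = -24 kN
  R_B = w₀L/3 = (-18)·8/3 = -48 kN
Load 4 — applied couple M₀=10 kN·m at a=2 m (b=L-a=6):
  R_A = M₀/L = 10/8 = 5/4 kN
  R_B = -M₀/L = -10/8 = -5/4 kN
Superposition: R_A = 315/8 kN, R_B = 69/8 kN

R_A = 315/8 kN, R_B = 69/8 kN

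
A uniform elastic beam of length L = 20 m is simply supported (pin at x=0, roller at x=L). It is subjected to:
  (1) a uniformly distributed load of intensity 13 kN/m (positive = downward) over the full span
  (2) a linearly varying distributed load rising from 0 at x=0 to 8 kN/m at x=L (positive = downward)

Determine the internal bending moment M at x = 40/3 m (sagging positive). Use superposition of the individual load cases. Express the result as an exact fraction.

Load 1 — uniform load w=13 kN/m over full span:
  M_1 = wx(L-x)/2 = 13·(40/3)·(20-(40/3))/2 = 5200/9 kN·m
Load 2 — triangular load w₀=8 kN/m (0→w₀ over full span):
  M_2 = w₀Lx/6 - w₀x³/(6L) = 8·20·(40/3)/6 - 8·(40/3)³/(6·20) = 16000/81 kN·m
Superposition: M = Σ M_i = 62800/81 kN·m ≈ 775.308642 kN·m

M(40/3) = 62800/81 kN·m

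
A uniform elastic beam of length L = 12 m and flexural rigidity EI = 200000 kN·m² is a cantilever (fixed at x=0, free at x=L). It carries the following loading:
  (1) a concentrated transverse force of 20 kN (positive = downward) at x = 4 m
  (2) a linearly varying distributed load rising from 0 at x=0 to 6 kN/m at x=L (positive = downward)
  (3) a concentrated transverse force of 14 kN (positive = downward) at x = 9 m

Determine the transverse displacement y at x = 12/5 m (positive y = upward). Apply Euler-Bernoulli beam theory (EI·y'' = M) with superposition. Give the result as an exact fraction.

Load 1 — point force P=20 kN at a=4 m (b=L-a=8):
  y_1 = -Px²(3a-x)/(6EI)  [x≤a] = -20·(12/5)²·(3·4-(12/5))/(6·200000) = -72/78125 m
Load 2 — triangular load w₀=6 kN/m (0→w₀ over full span):
  y_2 = (w₀Lx³/12-w₀L²x²/6-w₀x⁵/(120L))/EI = (6·12·(12/5)³/12-6·12²·(12/5)²/6-6·(12/5)⁵/(120·12))/200000 = -182331/48828125 m
Load 3 — point force P=14 kN at a=9 m (b=L-a=3):
  y_3 = -Px²(3a-x)/(6EI)  [x≤a] = -14·(12/5)²·(3·9-(12/5))/(6·200000) = -2583/1562500 m
Superposition: y = Σ y_i = -1232199/195312500 m ≈ -0.006309 m

y(12/5) = -1232199/195312500 m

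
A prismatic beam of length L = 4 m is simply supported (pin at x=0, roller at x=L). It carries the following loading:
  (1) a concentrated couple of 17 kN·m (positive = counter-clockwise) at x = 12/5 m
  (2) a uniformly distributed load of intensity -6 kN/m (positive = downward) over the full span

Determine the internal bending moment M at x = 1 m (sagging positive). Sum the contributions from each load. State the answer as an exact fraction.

Load 1 — applied couple M₀=17 kN·m at a=12/5 m (b=L-a=8/5):
  M_1 = M₀x/L  [x≤a] = 17·1/4 = 17/4 kN·m
Load 2 — uniform load w=-6 kN/m over full span:
  M_2 = wx(L-x)/2 = (-6)·1·(4-1)/2 = -9 kN·m
Superposition: M = Σ M_i = -19/4 kN·m ≈ -4.750000 kN·m

M(1) = -19/4 kN·m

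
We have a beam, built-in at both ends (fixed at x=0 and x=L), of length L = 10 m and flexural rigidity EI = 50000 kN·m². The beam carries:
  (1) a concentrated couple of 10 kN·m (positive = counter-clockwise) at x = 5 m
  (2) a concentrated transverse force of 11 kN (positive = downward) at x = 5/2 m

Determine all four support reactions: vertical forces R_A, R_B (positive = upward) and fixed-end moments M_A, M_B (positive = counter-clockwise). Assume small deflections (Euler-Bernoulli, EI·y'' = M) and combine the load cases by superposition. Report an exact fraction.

R_A = 345/32 kN, M_A = 575/32 kN·m, R_B = 7/32 kN, M_B = -85/32 kN·m

Load 1 — applied couple M₀=10 kN·m at a=5 m (b=L-a=5):
  R_A = 6M₀ab/L³ = 6·10·5·5/10³ = 3/2 kN
  M_A = M₀b(2a-b)/L² = 10·5·(2·5-5)/10² = 5/2 kN·m
  R_B = -6M₀ab/L³ = -6·10·5·5/10³ = -3/2 kN
  M_B = M₀a(2b-a)/L² = 10·5·(2·5-5)/10² = 5/2 kN·m
Load 2 — point force P=11 kN at a=5/2 m (b=L-a=15/2):
  R_A = Pb²(3a+b)/L³ = 11·(15/2)²·(3·(5/2)+(15/2))/10³ = 297/32 kN
  M_A = Pab²/L² = 11·(5/2)·(15/2)²/10² = 495/32 kN·m
  R_B = Pa²(a+3b)/L³ = 11·(5/2)²·((5/2)+3·(15/2))/10³ = 55/32 kN
  M_B = -Pa²b/L² = -11·(5/2)²·(15/2)/10² = -165/32 kN·m
Superposition: R_A = 345/32 kN, M_A = 575/32 kN·m, R_B = 7/32 kN, M_B = -85/32 kN·m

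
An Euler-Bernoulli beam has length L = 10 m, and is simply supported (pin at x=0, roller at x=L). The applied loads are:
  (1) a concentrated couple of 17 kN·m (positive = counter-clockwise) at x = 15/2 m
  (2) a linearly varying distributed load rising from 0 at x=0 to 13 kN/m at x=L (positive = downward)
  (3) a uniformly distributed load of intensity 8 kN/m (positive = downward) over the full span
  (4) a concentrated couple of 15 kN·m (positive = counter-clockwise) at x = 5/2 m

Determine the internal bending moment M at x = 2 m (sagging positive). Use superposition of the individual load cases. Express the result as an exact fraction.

Load 1 — applied couple M₀=17 kN·m at a=15/2 m (b=L-a=5/2):
  M_1 = M₀x/L  [x≤a] = 17·2/10 = 17/5 kN·m
Load 2 — triangular load w₀=13 kN/m (0→w₀ over full span):
  M_2 = w₀Lx/6 - w₀x³/(6L) = 13·10·2/6 - 13·2³/(6·10) = 208/5 kN·m
Load 3 — uniform load w=8 kN/m over full span:
  M_3 = wx(L-x)/2 = 8·2·(10-2)/2 = 64 kN·m
Load 4 — applied couple M₀=15 kN·m at a=5/2 m (b=L-a=15/2):
  M_4 = M₀x/L  [x≤a] = 15·2/10 = 3 kN·m
Superposition: M = Σ M_i = 112 kN·m ≈ 112.000000 kN·m

M(2) = 112 kN·m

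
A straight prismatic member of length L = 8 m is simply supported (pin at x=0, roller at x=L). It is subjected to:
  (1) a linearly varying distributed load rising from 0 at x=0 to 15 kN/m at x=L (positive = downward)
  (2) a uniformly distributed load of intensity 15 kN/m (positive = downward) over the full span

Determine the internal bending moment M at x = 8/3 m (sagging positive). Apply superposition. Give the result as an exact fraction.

Load 1 — triangular load w₀=15 kN/m (0→w₀ over full span):
  M_1 = w₀Lx/6 - w₀x³/(6L) = 15·8·(8/3)/6 - 15·(8/3)³/(6·8) = 1280/27 kN·m
Load 2 — uniform load w=15 kN/m over full span:
  M_2 = wx(L-x)/2 = 15·(8/3)·(8-(8/3))/2 = 320/3 kN·m
Superposition: M = Σ M_i = 4160/27 kN·m ≈ 154.074074 kN·m

M(8/3) = 4160/27 kN·m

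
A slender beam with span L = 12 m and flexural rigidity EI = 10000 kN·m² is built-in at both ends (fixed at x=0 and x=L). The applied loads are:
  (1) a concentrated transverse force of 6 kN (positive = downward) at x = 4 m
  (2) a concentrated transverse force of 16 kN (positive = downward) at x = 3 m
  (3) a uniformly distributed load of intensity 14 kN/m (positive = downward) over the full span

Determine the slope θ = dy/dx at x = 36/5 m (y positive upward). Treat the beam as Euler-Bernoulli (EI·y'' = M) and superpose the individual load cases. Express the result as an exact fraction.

θ(36/5) = 1857/156250 rad

Load 1 — point force P=6 kN at a=4 m (b=L-a=8):
  θ_1 = Pa²(L-x)(2bL-(3b+a)(L-x))/(2L³EI)  [x>a] = 6·4²·(12-(36/5))·(2·8·12-(3·8+4)·(12-(36/5)))/(2·12³·10000) = 12/15625 rad
Load 2 — point force P=16 kN at a=3 m (b=L-a=9):
  θ_2 = Pa²(L-x)(2bL-(3b+a)(L-x))/(2L³EI)  [x>a] = 16·3²·(12-(36/5))·(2·9·12-(3·9+3)·(12-(36/5)))/(2·12³·10000) = 9/6250 rad
Load 3 — uniform load w=14 kN/m over full span:
  θ_3 = -wx(L-x)(L-2x)/(12EI) = -14·(36/5)·(12-(36/5))·(12-2·(36/5))/(12·10000) = 756/78125 rad
Superposition: θ = Σ θ_i = 1857/156250 rad ≈ 0.011885 rad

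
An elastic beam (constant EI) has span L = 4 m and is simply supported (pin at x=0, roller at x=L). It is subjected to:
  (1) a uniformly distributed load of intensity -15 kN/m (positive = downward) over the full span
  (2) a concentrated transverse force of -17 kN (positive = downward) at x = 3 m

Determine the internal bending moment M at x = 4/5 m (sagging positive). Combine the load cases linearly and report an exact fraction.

Load 1 — uniform load w=-15 kN/m over full span:
  M_1 = wx(L-x)/2 = (-15)·(4/5)·(4-(4/5))/2 = -96/5 kN·m
Load 2 — point force P=-17 kN at a=3 m (b=L-a=1):
  M_2 = Pbx/L  [x≤a] = (-17)·1·(4/5)/4 = -17/5 kN·m
Superposition: M = Σ M_i = -113/5 kN·m ≈ -22.600000 kN·m

M(4/5) = -113/5 kN·m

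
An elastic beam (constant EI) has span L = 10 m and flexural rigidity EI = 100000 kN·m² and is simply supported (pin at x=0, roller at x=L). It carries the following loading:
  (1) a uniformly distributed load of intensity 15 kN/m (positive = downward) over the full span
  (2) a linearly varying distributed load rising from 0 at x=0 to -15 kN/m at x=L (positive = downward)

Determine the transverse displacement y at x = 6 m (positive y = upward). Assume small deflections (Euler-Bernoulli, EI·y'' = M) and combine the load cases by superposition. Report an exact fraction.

y(6) = -1141/125000 m

Load 1 — uniform load w=15 kN/m over full span:
  y_1 = -wx(L³-2Lx²+x³)/(24EI) = -15·6·(10³-2·10·6²+6³)/(24·100000) = -93/5000 m
Load 2 — triangular load w₀=-15 kN/m (0→w₀ over full span):
  y_2 = -w₀x(7L⁴-10L²x²+3x⁴)/(360LEI) = -(-15)·6·(7·10⁴-10·10²·6²+3·6⁴)/(360·10·100000) = 148/15625 m
Superposition: y = Σ y_i = -1141/125000 m ≈ -0.009128 m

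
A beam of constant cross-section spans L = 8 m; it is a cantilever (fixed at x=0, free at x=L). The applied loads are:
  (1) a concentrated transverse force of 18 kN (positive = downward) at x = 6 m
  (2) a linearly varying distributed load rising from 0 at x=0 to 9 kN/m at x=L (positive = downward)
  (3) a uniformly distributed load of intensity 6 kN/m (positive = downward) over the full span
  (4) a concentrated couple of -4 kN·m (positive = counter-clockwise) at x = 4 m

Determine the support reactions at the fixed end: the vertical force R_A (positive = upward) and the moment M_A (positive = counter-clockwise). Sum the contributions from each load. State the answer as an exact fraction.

R_A = 102 kN, M_A = 496 kN·m

Load 1 — point force P=18 kN at a=6 m (b=L-a=2):
  R_A = P = 18 kN
  M_A = Pa = 18·6 = 108 kN·m
Load 2 — triangular load w₀=9 kN/m (0→w₀ over full span):
  R_A = w₀L/2 = 9·8/2 = 36 kN
  M_A = w₀L²/3 = 9·8²/3 = 192 kN·m
Load 3 — uniform load w=6 kN/m over full span:
  R_A = wL = 6·8 = 48 kN
  M_A = wL²/2 = 6·8²/2 = 192 kN·m
Load 4 — applied couple M₀=-4 kN·m at a=4 m (b=L-a=4):
  R_A = 0 kN
  M_A = -M₀ = -(-4) = 4 kN·m
Superposition: R_A = 102 kN, M_A = 496 kN·m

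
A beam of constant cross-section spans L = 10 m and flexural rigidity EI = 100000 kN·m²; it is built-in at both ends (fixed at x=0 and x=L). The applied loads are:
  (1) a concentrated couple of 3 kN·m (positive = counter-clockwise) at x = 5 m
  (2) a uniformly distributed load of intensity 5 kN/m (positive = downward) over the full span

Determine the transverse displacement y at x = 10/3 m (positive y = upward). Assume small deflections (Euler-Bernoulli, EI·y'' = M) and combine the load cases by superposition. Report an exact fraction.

Load 1 — applied couple M₀=3 kN·m at a=5 m (b=L-a=5):
  y_1 = (R_Ax³/6 - M_Ax²/2)/EI  [x≤a] with R_A=9/20, M_A=3/4 = ((9/20)·(10/3)³/6 - (3/4)·(10/3)²/2)/100000 = -1/72000 m
Load 2 — uniform load w=5 kN/m over full span:
  y_2 = -wx²(L-x)²/(24EI) = -5·(10/3)²·(10-(10/3))²/(24·100000) = -1/972 m
Superposition: y = Σ y_i = -2027/1944000 m ≈ -0.001043 m

y(10/3) = -2027/1944000 m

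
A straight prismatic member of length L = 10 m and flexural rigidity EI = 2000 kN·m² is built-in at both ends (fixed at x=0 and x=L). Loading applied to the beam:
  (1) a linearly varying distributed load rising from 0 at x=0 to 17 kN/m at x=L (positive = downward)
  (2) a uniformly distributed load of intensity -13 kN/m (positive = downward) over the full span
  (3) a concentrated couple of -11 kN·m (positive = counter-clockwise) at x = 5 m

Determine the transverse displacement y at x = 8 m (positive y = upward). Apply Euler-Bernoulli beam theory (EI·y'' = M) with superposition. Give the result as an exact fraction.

y(8) = 1691/100000 m

Load 1 — triangular load w₀=17 kN/m (0→w₀ over full span):
  y_1 = -w₀x²(L-x)²(x+2L)/(120LEI) = -17·8²·(10-8)²·(8+2·10)/(120·10·2000) = -476/9375 m
Load 2 — uniform load w=-13 kN/m over full span:
  y_2 = -wx²(L-x)²/(24EI) = -(-13)·8²·(10-8)²/(24·2000) = 26/375 m
Load 3 — applied couple M₀=-11 kN·m at a=5 m (b=L-a=5):
  y_3 = (R_Ax³/6 - M_Ax²/2 - M₀(x-a)²/2)/EI  [x>a] with R_A=-33/20, M_A=-11/4 = ((-33/20)·8³/6 - (-11/4)·8²/2 - (-11)·(8-5)²/2)/2000 = -33/20000 m
Superposition: y = Σ y_i = 1691/100000 m ≈ 0.016910 m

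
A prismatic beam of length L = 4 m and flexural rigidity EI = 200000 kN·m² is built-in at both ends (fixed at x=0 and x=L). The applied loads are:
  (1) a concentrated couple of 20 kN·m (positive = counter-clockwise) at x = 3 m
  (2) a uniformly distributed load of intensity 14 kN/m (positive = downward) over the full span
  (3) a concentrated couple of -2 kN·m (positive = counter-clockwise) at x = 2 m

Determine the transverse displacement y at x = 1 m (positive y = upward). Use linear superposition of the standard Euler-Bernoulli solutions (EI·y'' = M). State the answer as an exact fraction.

Load 1 — applied couple M₀=20 kN·m at a=3 m (b=L-a=1):
  y_1 = (R_Ax³/6 - M_Ax²/2)/EI  [x≤a] with R_A=45/8, M_A=25/4 = ((45/8)·1³/6 - (25/4)·1²/2)/200000 = -7/640000 m
Load 2 — uniform load w=14 kN/m over full span:
  y_2 = -wx²(L-x)²/(24EI) = -14·1²·(4-1)²/(24·200000) = -21/800000 m
Load 3 — applied couple M₀=-2 kN·m at a=2 m (b=L-a=2):
  y_3 = (R_Ax³/6 - M_Ax²/2)/EI  [x≤a] with R_A=-3/4, M_A=-1/2 = ((-3/4)·1³/6 - (-1/2)·1²/2)/200000 = 1/1600000 m
Superposition: y = Σ y_i = -117/3200000 m ≈ -0.000037 m

y(1) = -117/3200000 m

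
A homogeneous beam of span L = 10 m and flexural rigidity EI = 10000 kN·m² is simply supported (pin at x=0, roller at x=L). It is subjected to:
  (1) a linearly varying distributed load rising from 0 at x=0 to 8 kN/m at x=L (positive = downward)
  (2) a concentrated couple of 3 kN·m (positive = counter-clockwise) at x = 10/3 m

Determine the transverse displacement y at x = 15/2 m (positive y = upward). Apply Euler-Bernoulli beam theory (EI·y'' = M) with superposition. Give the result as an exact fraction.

Load 1 — triangular load w₀=8 kN/m (0→w₀ over full span):
  y_1 = -w₀x(7L⁴-10L²x²+3x⁴)/(360LEI) = -8·(15/2)·(7·10⁴-10·10²·(15/2)²+3·(15/2)⁴)/(360·10·10000) = -119/3072 m
Load 2 — applied couple M₀=3 kN·m at a=10/3 m (b=L-a=20/3):
  y_2 = (M₀x³/(6L)-M₀(x-a)²/2+C₁x)/EI  [x>a] with C₁=M₀(3b²-L²)/(6L)=5/3 = (3·(15/2)³/(6·10)-3·((15/2)-(10/3))²/2+(5/3)·(15/2))/10000 = 29/38400 m
Superposition: y = Σ y_i = -2917/76800 m ≈ -0.037982 m

y(15/2) = -2917/76800 m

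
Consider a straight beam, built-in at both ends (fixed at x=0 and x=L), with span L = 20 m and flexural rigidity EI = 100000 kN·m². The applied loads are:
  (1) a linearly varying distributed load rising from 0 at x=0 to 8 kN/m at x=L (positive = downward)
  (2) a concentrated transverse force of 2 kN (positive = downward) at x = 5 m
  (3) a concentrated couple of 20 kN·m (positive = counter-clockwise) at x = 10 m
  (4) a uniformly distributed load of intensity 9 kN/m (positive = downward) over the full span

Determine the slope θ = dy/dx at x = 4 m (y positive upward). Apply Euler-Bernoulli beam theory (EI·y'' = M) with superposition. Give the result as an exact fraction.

Load 1 — triangular load w₀=8 kN/m (0→w₀ over full span):
  θ_1 = -w₀(2x(L-x)(L-2x)(x+2L)+x²(L-x)²)/(120LEI) = -8·(2·4·(20-4)·(20-2·4)·(4+2·20)+4²·(20-4)²)/(120·20·100000) = -112/46875 rad
Load 2 — point force P=2 kN at a=5 m (b=L-a=15):
  θ_2 = -Pb²x(2aL-(3a+b)x)/(2L³EI)  [x≤a] = -2·15²·4·(2·5·20-(3·5+15)·4)/(2·20³·100000) = -9/100000 rad
Load 3 — applied couple M₀=20 kN·m at a=10 m (b=L-a=10):
  θ_3 = (R_Ax²/2 - M_Ax)/EI  [x≤a] with R_A=3/2, M_A=5 = ((3/2)·4²/2 - 5·4)/100000 = -1/12500 rad
Load 4 — uniform load w=9 kN/m over full span:
  θ_4 = -wx(L-x)(L-2x)/(12EI) = -9·4·(20-4)·(20-2·4)/(12·100000) = -18/3125 rad
Superposition: θ = Σ θ_i = -12479/1500000 rad ≈ -0.008319 rad

θ(4) = -12479/1500000 rad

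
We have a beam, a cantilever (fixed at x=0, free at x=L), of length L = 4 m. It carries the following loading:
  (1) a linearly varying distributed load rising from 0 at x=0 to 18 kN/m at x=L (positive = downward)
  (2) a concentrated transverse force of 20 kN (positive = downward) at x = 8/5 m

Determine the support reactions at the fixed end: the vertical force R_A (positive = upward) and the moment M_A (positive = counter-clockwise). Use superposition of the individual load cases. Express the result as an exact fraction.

R_A = 56 kN, M_A = 128 kN·m

Load 1 — triangular load w₀=18 kN/m (0→w₀ over full span):
  R_A = w₀L/2 = 18·4/2 = 36 kN
  M_A = w₀L²/3 = 18·4²/3 = 96 kN·m
Load 2 — point force P=20 kN at a=8/5 m (b=L-a=12/5):
  R_A = P = 20 kN
  M_A = Pa = 20·(8/5) = 32 kN·m
Superposition: R_A = 56 kN, M_A = 128 kN·m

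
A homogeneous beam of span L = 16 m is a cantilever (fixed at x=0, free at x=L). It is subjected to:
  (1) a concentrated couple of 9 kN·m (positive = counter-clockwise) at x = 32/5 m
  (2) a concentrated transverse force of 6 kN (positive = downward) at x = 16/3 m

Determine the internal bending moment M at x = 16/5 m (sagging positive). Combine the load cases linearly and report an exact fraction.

M(16/5) = -19/5 kN·m

Load 1 — applied couple M₀=9 kN·m at a=32/5 m (b=L-a=48/5):
  M_1 = M₀  [x≤a] = 9 = 9 kN·m
Load 2 — point force P=6 kN at a=16/3 m (b=L-a=32/3):
  M_2 = -P(a-x)  [x≤a] = -6·((16/3)-(16/5)) = -64/5 kN·m
Superposition: M = Σ M_i = -19/5 kN·m ≈ -3.800000 kN·m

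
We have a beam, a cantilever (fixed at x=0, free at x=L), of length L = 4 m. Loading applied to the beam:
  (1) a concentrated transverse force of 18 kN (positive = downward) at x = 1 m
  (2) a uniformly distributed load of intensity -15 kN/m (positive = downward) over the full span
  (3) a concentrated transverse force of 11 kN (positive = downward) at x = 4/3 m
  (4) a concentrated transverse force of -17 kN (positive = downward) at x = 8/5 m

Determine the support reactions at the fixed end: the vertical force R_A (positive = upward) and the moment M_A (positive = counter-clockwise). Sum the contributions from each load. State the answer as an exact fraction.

R_A = -48 kN, M_A = -1718/15 kN·m

Load 1 — point force P=18 kN at a=1 m (b=L-a=3):
  R_A = P = 18 kN
  M_A = Pa = 18·1 = 18 kN·m
Load 2 — uniform load w=-15 kN/m over full span:
  R_A = wL = (-15)·4 = -60 kN
  M_A = wL²/2 = (-15)·4²/2 = -120 kN·m
Load 3 — point force P=11 kN at a=4/3 m (b=L-a=8/3):
  R_A = P = 11 kN
  M_A = Pa = 11·(4/3) = 44/3 kN·m
Load 4 — point force P=-17 kN at a=8/5 m (b=L-a=12/5):
  R_A = P = (-17) = -17 kN
  M_A = Pa = (-17)·(8/5) = -136/5 kN·m
Superposition: R_A = -48 kN, M_A = -1718/15 kN·m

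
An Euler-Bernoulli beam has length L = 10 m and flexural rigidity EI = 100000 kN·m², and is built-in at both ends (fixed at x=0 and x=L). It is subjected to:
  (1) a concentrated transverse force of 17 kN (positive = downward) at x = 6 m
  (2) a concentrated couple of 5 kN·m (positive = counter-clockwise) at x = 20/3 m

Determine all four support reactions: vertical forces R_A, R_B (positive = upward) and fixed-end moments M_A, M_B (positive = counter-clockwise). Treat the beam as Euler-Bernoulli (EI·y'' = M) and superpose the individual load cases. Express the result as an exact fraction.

R_A = 2494/375 kN, M_A = 1349/75 kN·m, R_B = 3881/375 kN, M_B = -612/25 kN·m

Load 1 — point force P=17 kN at a=6 m (b=L-a=4):
  R_A = Pb²(3a+b)/L³ = 17·4²·(3·6+4)/10³ = 748/125 kN
  M_A = Pab²/L² = 17·6·4²/10² = 408/25 kN·m
  R_B = Pa²(a+3b)/L³ = 17·6²·(6+3·4)/10³ = 1377/125 kN
  M_B = -Pa²b/L² = -17·6²·4/10² = -612/25 kN·m
Load 2 — applied couple M₀=5 kN·m at a=20/3 m (b=L-a=10/3):
  R_A = 6M₀ab/L³ = 6·5·(20/3)·(10/3)/10³ = 2/3 kN
  M_A = M₀b(2a-b)/L² = 5·(10/3)·(2·(20/3)-(10/3))/10² = 5/3 kN·m
  R_B = -6M₀ab/L³ = -6·5·(20/3)·(10/3)/10³ = -2/3 kN
  M_B = M₀a(2b-a)/L² = 5·(20/3)·(2·(10/3)-(20/3))/10² = 0 kN·m
Superposition: R_A = 2494/375 kN, M_A = 1349/75 kN·m, R_B = 3881/375 kN, M_B = -612/25 kN·m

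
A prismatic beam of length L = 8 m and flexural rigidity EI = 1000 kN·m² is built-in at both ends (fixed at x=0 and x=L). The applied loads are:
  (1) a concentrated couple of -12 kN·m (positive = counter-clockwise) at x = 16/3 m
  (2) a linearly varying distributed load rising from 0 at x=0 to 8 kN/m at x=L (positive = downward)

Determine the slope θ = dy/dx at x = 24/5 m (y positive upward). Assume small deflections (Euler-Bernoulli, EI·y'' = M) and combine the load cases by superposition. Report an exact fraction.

Load 1 — applied couple M₀=-12 kN·m at a=16/3 m (b=L-a=8/3):
  θ_1 = (R_Ax²/2 - M_Ax)/EI  [x≤a] with R_A=-2, M_A=-4 = ((-2)·(24/5)²/2 - (-4)·(24/5))/1000 = -12/3125 rad
Load 2 — triangular load w₀=8 kN/m (0→w₀ over full span):
  θ_2 = -w₀(2x(L-x)(L-2x)(x+2L)+x²(L-x)²)/(120LEI) = -8·(2·(24/5)·(8-(24/5))·(8-2·(24/5))·((24/5)+2·8)+(24/5)²·(8-(24/5))²)/(120·8·1000) = 512/78125 rad
Superposition: θ = Σ θ_i = 212/78125 rad ≈ 0.002714 rad

θ(24/5) = 212/78125 rad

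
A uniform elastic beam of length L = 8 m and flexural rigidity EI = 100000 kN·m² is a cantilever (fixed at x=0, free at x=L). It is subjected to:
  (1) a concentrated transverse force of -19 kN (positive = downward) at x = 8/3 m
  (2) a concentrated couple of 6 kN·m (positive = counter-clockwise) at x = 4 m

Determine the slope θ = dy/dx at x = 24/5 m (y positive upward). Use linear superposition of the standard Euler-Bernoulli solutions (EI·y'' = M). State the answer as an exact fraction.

θ(24/5) = 103/112500 rad

Load 1 — point force P=-19 kN at a=8/3 m (b=L-a=16/3):
  θ_1 = -Pa²/(2EI)  [x>a] = -(-19)·(8/3)²/(2·100000) = 19/28125 rad
Load 2 — applied couple M₀=6 kN·m at a=4 m (b=L-a=4):
  θ_2 = M₀a/EI  [x>a] = 6·4/100000 = 3/12500 rad
Superposition: θ = Σ θ_i = 103/112500 rad ≈ 0.000916 rad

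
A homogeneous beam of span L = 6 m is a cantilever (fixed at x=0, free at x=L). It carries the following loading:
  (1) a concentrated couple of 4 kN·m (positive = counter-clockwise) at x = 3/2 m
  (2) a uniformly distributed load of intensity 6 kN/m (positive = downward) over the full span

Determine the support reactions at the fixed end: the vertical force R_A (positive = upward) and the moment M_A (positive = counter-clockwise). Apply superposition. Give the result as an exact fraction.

Load 1 — applied couple M₀=4 kN·m at a=3/2 m (b=L-a=9/2):
  R_A = 0 kN
  M_A = -M₀ = -4 kN·m
Load 2 — uniform load w=6 kN/m over full span:
  R_A = wL = 6·6 = 36 kN
  M_A = wL²/2 = 6·6²/2 = 108 kN·m
Superposition: R_A = 36 kN, M_A = 104 kN·m

R_A = 36 kN, M_A = 104 kN·m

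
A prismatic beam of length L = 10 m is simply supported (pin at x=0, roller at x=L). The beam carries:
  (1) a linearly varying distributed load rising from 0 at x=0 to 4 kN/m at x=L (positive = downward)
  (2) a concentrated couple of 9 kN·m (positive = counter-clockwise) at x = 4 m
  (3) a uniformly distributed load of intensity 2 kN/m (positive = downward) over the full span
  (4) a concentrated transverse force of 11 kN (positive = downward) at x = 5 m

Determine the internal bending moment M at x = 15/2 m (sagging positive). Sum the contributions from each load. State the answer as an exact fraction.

Load 1 — triangular load w₀=4 kN/m (0→w₀ over full span):
  M_1 = w₀Lx/6 - w₀x³/(6L) = 4·10·(15/2)/6 - 4·(15/2)³/(6·10) = 175/8 kN·m
Load 2 — applied couple M₀=9 kN·m at a=4 m (b=L-a=6):
  M_2 = M₀x/L - M₀  [x>a] = 9·(15/2)/10 - 9 = -9/4 kN·m
Load 3 — uniform load w=2 kN/m over full span:
  M_3 = wx(L-x)/2 = 2·(15/2)·(10-(15/2))/2 = 75/4 kN·m
Load 4 — point force P=11 kN at a=5 m (b=L-a=5):
  M_4 = Pa(L-x)/L  [x>a] = 11·5·(10-(15/2))/10 = 55/4 kN·m
Superposition: M = Σ M_i = 417/8 kN·m ≈ 52.125000 kN·m

M(15/2) = 417/8 kN·m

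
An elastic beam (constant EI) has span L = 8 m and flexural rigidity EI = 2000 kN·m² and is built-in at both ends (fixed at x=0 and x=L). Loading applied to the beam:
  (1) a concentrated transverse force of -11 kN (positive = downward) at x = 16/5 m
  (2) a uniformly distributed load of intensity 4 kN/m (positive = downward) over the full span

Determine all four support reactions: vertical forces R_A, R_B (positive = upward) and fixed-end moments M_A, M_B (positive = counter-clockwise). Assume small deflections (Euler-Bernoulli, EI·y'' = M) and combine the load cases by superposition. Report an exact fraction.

Load 1 — point force P=-11 kN at a=16/5 m (b=L-a=24/5):
  R_A = Pb²(3a+b)/L³ = (-11)·(24/5)²·(3·(16/5)+(24/5))/8³ = -891/125 kN
  M_A = Pab²/L² = (-11)·(16/5)·(24/5)²/8² = -1584/125 kN·m
  R_B = Pa²(a+3b)/L³ = (-11)·(16/5)²·((16/5)+3·(24/5))/8³ = -484/125 kN
  M_B = -Pa²b/L² = -(-11)·(16/5)²·(24/5)/8² = 1056/125 kN·m
Load 2 — uniform load w=4 kN/m over full span:
  R_A = wL/2 = 4·8/2 = 16 kN
  M_A = wL²/12 = 4·8²/12 = 64/3 kN·m
  R_B = wL/2 = 4·8/2 = 16 kN
  M_B = -wL²/12 = -4·8²/12 = -64/3 kN·m
Superposition: R_A = 1109/125 kN, M_A = 3248/375 kN·m, R_B = 1516/125 kN, M_B = -4832/375 kN·m

R_A = 1109/125 kN, M_A = 3248/375 kN·m, R_B = 1516/125 kN, M_B = -4832/375 kN·m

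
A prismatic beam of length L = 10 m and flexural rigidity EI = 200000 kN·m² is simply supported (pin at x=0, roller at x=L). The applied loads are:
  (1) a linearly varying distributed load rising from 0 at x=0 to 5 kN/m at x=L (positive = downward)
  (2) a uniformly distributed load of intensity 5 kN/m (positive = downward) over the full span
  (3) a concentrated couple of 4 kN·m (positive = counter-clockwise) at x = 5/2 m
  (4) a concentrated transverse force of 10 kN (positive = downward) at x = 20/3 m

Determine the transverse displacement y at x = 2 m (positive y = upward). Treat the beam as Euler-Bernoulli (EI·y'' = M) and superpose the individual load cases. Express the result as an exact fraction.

Load 1 — triangular load w₀=5 kN/m (0→w₀ over full span):
  y_1 = -w₀x(7L⁴-10L²x²+3x⁴)/(360LEI) = -5·2·(7·10⁴-10·10²·2²+3·2⁴)/(360·10·200000) = -43/46875 m
Load 2 — uniform load w=5 kN/m over full span:
  y_2 = -wx(L³-2Lx²+x³)/(24EI) = -5·2·(10³-2·10·2²+2³)/(24·200000) = -29/15000 m
Load 3 — applied couple M₀=4 kN·m at a=5/2 m (b=L-a=15/2):
  y_3 = (M₀x³/(6L)+C₁x)/EI  [x≤a] with C₁=M₀(3b²-L²)/(6L)=55/12 = (4·2³/(6·10)+(55/12)·2)/200000 = 97/2000000 m
Load 4 — point force P=10 kN at a=20/3 m (b=L-a=10/3):
  y_4 = -Pbx(L²-b²-x²)/(6LEI)  [x≤a] = -10·(10/3)·2·(10²-(10/3)²-2²)/(6·10·200000) = -191/405000 m
Superposition: y = Σ y_i = -530351/162000000 m ≈ -0.003274 m

y(2) = -530351/162000000 m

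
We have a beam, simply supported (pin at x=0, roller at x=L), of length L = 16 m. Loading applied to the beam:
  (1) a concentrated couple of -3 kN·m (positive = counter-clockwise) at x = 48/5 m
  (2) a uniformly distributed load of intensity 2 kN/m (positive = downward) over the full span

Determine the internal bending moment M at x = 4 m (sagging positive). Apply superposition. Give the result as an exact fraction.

M(4) = 189/4 kN·m

Load 1 — applied couple M₀=-3 kN·m at a=48/5 m (b=L-a=32/5):
  M_1 = M₀x/L  [x≤a] = (-3)·4/16 = -3/4 kN·m
Load 2 — uniform load w=2 kN/m over full span:
  M_2 = wx(L-x)/2 = 2·4·(16-4)/2 = 48 kN·m
Superposition: M = Σ M_i = 189/4 kN·m ≈ 47.250000 kN·m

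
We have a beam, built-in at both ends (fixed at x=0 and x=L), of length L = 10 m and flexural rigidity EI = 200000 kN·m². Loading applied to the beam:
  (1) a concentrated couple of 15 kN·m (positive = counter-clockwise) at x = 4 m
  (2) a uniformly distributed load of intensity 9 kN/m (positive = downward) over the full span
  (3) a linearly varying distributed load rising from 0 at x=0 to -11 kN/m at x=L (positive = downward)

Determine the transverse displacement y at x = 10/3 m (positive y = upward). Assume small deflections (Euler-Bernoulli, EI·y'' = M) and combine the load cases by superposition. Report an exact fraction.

y(10/3) = -5557/14580000 m

Load 1 — applied couple M₀=15 kN·m at a=4 m (b=L-a=6):
  y_1 = (R_Ax³/6 - M_Ax²/2)/EI  [x≤a] with R_A=54/25, M_A=9/5 = ((54/25)·(10/3)³/6 - (9/5)·(10/3)²/2)/200000 = 1/60000 m
Load 2 — uniform load w=9 kN/m over full span:
  y_2 = -wx²(L-x)²/(24EI) = -9·(10/3)²·(10-(10/3))²/(24·200000) = -1/1080 m
Load 3 — triangular load w₀=-11 kN/m (0→w₀ over full span):
  y_3 = -w₀x²(L-x)²(x+2L)/(120LEI) = -(-11)·(10/3)²·(10-(10/3))²·((10/3)+2·10)/(120·10·200000) = 77/145800 m
Superposition: y = Σ y_i = -5557/14580000 m ≈ -0.000381 m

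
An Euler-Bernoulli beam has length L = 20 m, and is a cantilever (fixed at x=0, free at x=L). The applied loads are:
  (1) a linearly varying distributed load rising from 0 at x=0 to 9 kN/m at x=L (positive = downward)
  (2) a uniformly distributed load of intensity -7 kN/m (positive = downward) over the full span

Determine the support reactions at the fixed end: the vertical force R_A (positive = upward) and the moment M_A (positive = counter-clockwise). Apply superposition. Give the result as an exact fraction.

R_A = -50 kN, M_A = -200 kN·m

Load 1 — triangular load w₀=9 kN/m (0→w₀ over full span):
  R_A = w₀L/2 = 9·20/2 = 90 kN
  M_A = w₀L²/3 = 9·20²/3 = 1200 kN·m
Load 2 — uniform load w=-7 kN/m over full span:
  R_A = wL = (-7)·20 = -140 kN
  M_A = wL²/2 = (-7)·20²/2 = -1400 kN·m
Superposition: R_A = -50 kN, M_A = -200 kN·m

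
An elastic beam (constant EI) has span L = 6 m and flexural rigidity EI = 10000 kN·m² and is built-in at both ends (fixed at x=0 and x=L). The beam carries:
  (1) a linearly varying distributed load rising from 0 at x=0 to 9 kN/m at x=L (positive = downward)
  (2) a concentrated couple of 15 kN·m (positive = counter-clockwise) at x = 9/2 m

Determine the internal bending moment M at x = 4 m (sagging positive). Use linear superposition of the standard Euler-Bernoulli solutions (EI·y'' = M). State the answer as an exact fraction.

M(4) = 973/80 kN·m

Load 1 — triangular load w₀=9 kN/m (0→w₀ over full span):
  M_1 = 3w₀Lx/20 - w₀L²/30 - w₀x³/(6L) = 3·9·6·4/20 - 9·6²/30 - 9·4³/(6·6) = 28/5 kN·m
Load 2 — applied couple M₀=15 kN·m at a=9/2 m (b=L-a=3/2):
  M_2 = R_Ax - M_A  [x≤a] with R_A=45/16, M_A=75/16 = (45/16)·4 - (75/16) = 105/16 kN·m
Superposition: M = Σ M_i = 973/80 kN·m ≈ 12.162500 kN·m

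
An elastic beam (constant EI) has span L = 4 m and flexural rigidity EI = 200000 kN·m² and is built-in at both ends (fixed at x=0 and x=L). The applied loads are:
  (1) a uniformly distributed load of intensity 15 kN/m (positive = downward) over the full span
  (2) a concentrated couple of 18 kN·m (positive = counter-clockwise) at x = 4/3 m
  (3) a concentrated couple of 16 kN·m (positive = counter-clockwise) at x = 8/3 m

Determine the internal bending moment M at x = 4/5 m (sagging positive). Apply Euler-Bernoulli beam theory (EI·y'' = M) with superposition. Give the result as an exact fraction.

Load 1 — uniform load w=15 kN/m over full span:
  M_1 = wLx/2 - wL²/12 - wx²/2 = 15·4·(4/5)/2 - 15·4²/12 - 15·(4/5)²/2 = -4/5 kN·m
Load 2 — applied couple M₀=18 kN·m at a=4/3 m (b=L-a=8/3):
  M_2 = R_Ax - M_A  [x≤a] with R_A=6, M_A=0 = 6·(4/5) - 0 = 24/5 kN·m
Load 3 — applied couple M₀=16 kN·m at a=8/3 m (b=L-a=4/3):
  M_3 = R_Ax - M_A  [x≤a] with R_A=16/3, M_A=16/3 = (16/3)·(4/5) - (16/3) = -16/15 kN·m
Superposition: M = Σ M_i = 44/15 kN·m ≈ 2.933333 kN·m

M(4/5) = 44/15 kN·m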